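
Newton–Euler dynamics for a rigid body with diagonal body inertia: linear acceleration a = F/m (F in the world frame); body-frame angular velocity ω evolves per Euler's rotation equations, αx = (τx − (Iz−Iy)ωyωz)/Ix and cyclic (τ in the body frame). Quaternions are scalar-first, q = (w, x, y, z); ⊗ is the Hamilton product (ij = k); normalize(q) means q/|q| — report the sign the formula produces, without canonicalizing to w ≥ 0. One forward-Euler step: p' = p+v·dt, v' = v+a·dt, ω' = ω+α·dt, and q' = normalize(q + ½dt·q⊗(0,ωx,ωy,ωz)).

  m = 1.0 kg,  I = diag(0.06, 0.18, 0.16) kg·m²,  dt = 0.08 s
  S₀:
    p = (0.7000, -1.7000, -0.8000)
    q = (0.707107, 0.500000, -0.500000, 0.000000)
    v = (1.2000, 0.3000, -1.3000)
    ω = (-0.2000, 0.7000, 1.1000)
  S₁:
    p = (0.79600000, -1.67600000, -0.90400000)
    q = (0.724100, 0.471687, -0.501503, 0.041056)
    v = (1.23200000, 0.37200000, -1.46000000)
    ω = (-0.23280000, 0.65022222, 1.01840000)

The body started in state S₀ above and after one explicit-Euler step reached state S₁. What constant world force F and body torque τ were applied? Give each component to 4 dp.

F = (0.4000, 0.9000, -2.0000)
τ = (-0.0400, -0.0900, -0.1800)

rate change Δω = (-0.03280000, -0.04977778, -0.08160000)
gyro term ω₀×Iω₀ = (-0.0154, 0.0220, -0.0168)
I·α + gyro = (-0.0400, -0.0900, -0.1800)
velocity change Δv = (0.03200000, 0.07200000, -0.16000000)
F = m·Δv/dt = (0.4000, 0.9000, -2.0000)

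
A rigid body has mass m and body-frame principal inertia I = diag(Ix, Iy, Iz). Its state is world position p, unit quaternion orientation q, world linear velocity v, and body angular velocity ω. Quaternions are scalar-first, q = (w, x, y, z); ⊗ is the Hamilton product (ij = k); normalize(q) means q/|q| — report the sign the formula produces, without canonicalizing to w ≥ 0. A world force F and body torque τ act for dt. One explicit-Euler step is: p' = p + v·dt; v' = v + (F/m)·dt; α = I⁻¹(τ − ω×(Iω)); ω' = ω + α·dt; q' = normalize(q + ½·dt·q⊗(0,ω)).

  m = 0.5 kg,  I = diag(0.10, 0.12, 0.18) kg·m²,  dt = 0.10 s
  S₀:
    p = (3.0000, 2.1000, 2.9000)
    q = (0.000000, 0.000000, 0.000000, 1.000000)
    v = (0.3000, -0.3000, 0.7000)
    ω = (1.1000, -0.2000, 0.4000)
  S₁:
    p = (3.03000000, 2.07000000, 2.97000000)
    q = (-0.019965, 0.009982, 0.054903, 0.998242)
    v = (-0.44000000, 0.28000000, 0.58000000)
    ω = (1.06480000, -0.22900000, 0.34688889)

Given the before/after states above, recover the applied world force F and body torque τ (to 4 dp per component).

Δv = v₁−v₀ = (-0.74000000, 0.58000000, -0.12000000)
F = m·Δv/dt = (-3.7000, 2.9000, -0.6000)
rate change Δω = (-0.03520000, -0.02900000, -0.05311111)
gyro term ω₀×Iω₀ = (-0.0048, -0.0352, -0.0044)
I·α + gyro = (-0.0400, -0.0700, -0.1000)

F = (-3.7000, 2.9000, -0.6000)
τ = (-0.0400, -0.0700, -0.1000)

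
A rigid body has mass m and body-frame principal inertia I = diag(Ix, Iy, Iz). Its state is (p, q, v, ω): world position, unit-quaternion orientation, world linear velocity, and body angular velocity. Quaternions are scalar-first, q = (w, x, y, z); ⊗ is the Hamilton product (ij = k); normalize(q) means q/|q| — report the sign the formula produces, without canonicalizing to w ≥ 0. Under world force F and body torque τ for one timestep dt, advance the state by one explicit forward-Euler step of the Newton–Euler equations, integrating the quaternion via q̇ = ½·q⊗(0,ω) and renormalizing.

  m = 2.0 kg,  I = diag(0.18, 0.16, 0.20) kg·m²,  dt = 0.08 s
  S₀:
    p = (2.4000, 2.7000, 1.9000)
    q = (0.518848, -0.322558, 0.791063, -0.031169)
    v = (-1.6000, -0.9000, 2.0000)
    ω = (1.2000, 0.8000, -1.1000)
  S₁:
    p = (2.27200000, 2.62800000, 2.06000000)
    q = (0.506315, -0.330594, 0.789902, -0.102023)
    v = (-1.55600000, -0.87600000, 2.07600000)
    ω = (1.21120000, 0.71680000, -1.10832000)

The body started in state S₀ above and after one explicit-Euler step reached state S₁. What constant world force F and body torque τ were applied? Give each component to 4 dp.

F = (1.1000, 0.6000, 1.9000)
τ = (-0.0100, -0.1400, -0.0400)

Δv = v₁−v₀ = (0.04400000, 0.02400000, 0.07600000)
F = m·Δv/dt = (1.1000, 0.6000, 1.9000)
ω₁ − ω₀ = (0.01120000, -0.08320000, -0.00832000)
applied torque τ = (-0.0100, -0.1400, -0.0400)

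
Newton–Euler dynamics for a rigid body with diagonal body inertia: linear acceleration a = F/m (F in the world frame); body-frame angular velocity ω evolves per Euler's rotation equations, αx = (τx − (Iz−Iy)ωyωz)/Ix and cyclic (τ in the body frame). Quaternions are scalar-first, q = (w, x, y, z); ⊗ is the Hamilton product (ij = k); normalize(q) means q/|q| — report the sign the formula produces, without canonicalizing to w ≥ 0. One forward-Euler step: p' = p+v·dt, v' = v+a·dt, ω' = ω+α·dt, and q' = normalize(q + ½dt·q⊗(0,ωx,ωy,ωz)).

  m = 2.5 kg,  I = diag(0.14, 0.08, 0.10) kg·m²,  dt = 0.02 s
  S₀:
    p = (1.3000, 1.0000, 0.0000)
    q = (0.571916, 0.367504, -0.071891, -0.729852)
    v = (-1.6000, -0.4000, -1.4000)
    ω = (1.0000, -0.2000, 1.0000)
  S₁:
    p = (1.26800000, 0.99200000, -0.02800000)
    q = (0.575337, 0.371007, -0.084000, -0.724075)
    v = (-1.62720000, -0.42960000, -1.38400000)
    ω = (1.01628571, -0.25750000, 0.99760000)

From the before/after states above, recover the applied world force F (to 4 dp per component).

F = (-3.4000, -3.7000, 2.0000)

Δv = v₁−v₀ = (-0.02720000, -0.02960000, 0.01600000)
m·(v₁−v₀)/dt = (-3.4000, -3.7000, 2.0000)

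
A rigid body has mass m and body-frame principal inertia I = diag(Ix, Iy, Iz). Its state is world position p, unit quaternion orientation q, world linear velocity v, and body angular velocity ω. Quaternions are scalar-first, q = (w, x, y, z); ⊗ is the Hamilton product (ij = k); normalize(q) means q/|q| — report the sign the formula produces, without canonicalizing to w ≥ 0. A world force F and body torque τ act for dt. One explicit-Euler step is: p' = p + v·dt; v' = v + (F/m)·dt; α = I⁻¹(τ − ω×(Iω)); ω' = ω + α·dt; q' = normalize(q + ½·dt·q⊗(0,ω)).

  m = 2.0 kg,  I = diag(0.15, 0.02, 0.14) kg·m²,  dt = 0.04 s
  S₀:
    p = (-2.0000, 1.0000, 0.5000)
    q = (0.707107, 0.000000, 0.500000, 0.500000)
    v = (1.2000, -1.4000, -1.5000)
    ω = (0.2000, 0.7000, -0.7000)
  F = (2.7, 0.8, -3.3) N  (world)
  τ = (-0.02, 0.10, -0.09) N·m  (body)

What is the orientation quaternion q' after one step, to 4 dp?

2q̇ = q⊗(0,ω) = (0.0000000, -0.5585786, 0.5949749, -0.5949749)
q + ½dt·q⊗(0,ω), renormalized = (0.7070, -0.0112, 0.5118, 0.4880)

q' = (0.7070, -0.0112, 0.5118, 0.4880)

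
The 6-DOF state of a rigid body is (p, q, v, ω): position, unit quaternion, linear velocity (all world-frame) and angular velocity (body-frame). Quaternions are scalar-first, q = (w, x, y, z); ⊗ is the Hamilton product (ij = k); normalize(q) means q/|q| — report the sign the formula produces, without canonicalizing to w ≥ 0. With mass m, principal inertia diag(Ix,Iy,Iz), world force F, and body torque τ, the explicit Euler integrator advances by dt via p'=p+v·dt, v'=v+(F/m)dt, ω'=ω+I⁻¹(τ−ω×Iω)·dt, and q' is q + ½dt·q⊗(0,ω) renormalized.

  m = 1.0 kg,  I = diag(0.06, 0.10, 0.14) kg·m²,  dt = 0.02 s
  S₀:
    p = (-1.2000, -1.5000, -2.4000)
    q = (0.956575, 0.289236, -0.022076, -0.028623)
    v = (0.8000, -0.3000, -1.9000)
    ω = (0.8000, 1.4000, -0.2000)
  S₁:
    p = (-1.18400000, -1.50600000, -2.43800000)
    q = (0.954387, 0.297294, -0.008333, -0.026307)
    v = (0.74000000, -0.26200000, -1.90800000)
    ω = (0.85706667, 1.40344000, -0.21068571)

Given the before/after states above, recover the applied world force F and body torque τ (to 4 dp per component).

ω₁ − ω₀ = (0.05706667, 0.00344000, -0.01068571)
gyro term ω₀×Iω₀ = (-0.0112, 0.0128, 0.0448)
τ = I·(Δω/dt) + ω₀×(Iω₀) = (0.1600, 0.0300, -0.0300)
v₁ − v₀ = (-0.06000000, 0.03800000, -0.00800000)
applied force F = (-3.0000, 1.9000, -0.4000)

F = (-3.0000, 1.9000, -0.4000)
τ = (0.1600, 0.0300, -0.0300)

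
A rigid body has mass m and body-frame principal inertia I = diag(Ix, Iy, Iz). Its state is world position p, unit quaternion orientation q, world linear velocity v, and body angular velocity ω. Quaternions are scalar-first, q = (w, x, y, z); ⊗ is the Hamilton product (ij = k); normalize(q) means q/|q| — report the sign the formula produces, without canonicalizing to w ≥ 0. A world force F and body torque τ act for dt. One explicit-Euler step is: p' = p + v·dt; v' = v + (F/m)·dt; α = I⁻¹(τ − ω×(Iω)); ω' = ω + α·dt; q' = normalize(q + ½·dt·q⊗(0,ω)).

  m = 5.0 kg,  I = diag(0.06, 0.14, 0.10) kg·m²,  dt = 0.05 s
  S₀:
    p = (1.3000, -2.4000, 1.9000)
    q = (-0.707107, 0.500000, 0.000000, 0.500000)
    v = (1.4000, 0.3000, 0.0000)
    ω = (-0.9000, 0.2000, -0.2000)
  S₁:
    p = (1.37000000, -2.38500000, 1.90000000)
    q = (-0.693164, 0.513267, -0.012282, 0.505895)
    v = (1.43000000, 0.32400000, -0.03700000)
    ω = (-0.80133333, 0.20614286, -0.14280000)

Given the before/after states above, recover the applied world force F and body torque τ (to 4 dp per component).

F = (3.0000, 2.4000, -3.7000)
τ = (0.1200, 0.0100, 0.1000)

rate change Δω = (0.09866667, 0.00614286, 0.05720000)
ω₀×(Iω₀) = (0.0016, -0.0072, -0.0144)
I·α + gyro = (0.1200, 0.0100, 0.1000)
Δv = v₁−v₀ = (0.03000000, 0.02400000, -0.03700000)
applied force F = (3.0000, 2.4000, -3.7000)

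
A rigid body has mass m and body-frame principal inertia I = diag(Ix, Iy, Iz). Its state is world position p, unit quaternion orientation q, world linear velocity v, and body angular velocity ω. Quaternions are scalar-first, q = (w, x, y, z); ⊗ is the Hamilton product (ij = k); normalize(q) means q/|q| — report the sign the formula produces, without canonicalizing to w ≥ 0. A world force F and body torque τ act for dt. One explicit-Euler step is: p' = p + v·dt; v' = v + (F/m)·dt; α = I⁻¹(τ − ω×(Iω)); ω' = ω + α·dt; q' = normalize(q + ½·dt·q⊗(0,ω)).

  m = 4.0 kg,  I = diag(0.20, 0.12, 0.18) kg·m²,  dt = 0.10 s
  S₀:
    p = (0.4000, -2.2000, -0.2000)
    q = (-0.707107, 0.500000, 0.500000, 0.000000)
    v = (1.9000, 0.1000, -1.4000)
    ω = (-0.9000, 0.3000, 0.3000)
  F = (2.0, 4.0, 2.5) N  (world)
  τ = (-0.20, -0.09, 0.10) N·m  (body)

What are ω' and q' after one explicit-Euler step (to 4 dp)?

(τ − ω×Iω)/I = (-1.0270, -0.7050, 0.4356)
ω' = ω + α·dt = (-1.0027, 0.2295, 0.3436)
q⊗(0,ω) = (0.3000000, 0.7863963, -0.3621321, 0.3878679)
q + ½dt·q⊗(0,ω), renormalized = (-0.6913, 0.5387, 0.4813, 0.0194)

ω' = (-1.0027, 0.2295, 0.3436)
q' = (-0.6913, 0.5387, 0.4813, 0.0194)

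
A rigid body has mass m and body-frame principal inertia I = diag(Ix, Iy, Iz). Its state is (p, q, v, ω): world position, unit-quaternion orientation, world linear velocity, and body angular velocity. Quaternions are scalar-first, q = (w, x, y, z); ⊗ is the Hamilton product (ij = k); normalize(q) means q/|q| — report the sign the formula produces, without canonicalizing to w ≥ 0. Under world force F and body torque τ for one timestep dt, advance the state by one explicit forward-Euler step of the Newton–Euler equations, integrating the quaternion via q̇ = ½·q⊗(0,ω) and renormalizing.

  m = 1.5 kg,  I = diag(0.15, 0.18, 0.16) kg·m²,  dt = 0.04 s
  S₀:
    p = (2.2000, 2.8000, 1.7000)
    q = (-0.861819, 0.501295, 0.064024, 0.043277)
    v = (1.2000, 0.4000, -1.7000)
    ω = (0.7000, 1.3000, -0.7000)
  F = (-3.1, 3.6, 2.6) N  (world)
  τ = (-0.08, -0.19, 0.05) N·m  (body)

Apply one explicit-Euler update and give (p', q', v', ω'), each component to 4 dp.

p + v·dt = (2.2480, 2.8160, 1.6320)
v' = v + a·dt = (1.1173, 0.4960, -1.6307)
precession coupling ω×(Iω) = (0.0182, 0.0049, 0.0273)
(τ − ω×Iω)/I = (-0.6547, -1.0828, 0.1419)
ω + α·dt = (0.6738, 1.2567, -0.6943)
2q̇ = q⊗(0,ω) = (-0.4038438, -0.7043502, -0.7391643, 1.2101400)
q + ½dt·q⊗(0,ω), renormalized = (-0.8694, 0.4869, 0.0492, 0.0674)

p' = (2.2480, 2.8160, 1.6320)
q' = (-0.8694, 0.4869, 0.0492, 0.0674)
v' = (1.1173, 0.4960, -1.6307)
ω' = (0.6738, 1.2567, -0.6943)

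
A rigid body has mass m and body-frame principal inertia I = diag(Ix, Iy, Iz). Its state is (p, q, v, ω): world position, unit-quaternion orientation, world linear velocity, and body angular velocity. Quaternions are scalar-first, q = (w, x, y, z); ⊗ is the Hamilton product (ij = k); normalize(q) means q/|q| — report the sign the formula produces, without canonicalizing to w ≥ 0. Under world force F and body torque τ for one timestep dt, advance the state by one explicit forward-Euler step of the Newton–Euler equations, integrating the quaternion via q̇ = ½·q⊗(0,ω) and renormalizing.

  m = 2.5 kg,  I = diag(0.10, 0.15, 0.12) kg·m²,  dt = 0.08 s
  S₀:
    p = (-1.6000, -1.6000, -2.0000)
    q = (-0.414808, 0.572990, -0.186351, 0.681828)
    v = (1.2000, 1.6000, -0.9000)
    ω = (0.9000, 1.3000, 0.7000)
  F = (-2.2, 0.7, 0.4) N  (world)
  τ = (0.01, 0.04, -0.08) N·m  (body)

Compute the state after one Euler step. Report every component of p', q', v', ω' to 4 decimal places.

gyro term ω×Iω = (-0.0273, -0.0126, 0.0585)
α = I⁻¹(τ − ω×Iω) = (0.3730, 0.3507, -1.1542)
ω + α·dt = (0.9298, 1.3281, 0.6077)
2q̇ = q⊗(0,ω) = (-0.7507143, -1.3901493, -0.3266982, 0.6222373)
updated quaternion q' = (-0.4438, 0.5162, -0.1989, 0.7050)
new position p' = (-1.5040, -1.4720, -2.0720)
v + (F/m)dt = (1.1296, 1.6224, -0.8872)

p' = (-1.5040, -1.4720, -2.0720)
q' = (-0.4438, 0.5162, -0.1989, 0.7050)
v' = (1.1296, 1.6224, -0.8872)
ω' = (0.9298, 1.3281, 0.6077)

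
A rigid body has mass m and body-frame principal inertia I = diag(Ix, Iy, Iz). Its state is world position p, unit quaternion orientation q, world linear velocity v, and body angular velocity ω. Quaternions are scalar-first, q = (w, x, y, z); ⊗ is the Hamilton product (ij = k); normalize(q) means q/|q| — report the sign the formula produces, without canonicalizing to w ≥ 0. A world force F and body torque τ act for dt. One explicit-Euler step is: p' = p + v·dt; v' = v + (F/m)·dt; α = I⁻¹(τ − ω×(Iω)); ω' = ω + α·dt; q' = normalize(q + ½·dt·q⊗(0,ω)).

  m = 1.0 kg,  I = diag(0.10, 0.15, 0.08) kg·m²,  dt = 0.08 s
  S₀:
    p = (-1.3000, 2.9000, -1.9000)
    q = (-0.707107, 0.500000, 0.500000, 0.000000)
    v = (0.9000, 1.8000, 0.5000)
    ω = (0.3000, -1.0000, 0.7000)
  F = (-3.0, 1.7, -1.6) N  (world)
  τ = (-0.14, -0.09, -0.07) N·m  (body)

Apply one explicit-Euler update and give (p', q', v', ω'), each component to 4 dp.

p' = (-1.2280, 3.0440, -1.8600)
q' = (-0.6922, 0.5049, 0.5136, -0.0457)
v' = (0.6600, 1.9360, 0.3720)
ω' = (0.1488, -1.0502, 0.6450)

gyro term ω×Iω = (0.0490, 0.0042, -0.0150)
(τ − ω×Iω)/I = (-1.8900, -0.6280, -0.6875)
new body rate ω' = (0.1488, -1.0502, 0.6450)
Hamilton product q⊗(0,ω) = (0.3500000, 0.1378679, 0.3571070, -1.1449749)
q' = normalize(q + ½dt·q⊗(0,ω)) = (-0.6922, 0.5049, 0.5136, -0.0457)
p' = p + v·dt = (-1.2280, 3.0440, -1.8600)
v' = v + a·dt = (0.6600, 1.9360, 0.3720)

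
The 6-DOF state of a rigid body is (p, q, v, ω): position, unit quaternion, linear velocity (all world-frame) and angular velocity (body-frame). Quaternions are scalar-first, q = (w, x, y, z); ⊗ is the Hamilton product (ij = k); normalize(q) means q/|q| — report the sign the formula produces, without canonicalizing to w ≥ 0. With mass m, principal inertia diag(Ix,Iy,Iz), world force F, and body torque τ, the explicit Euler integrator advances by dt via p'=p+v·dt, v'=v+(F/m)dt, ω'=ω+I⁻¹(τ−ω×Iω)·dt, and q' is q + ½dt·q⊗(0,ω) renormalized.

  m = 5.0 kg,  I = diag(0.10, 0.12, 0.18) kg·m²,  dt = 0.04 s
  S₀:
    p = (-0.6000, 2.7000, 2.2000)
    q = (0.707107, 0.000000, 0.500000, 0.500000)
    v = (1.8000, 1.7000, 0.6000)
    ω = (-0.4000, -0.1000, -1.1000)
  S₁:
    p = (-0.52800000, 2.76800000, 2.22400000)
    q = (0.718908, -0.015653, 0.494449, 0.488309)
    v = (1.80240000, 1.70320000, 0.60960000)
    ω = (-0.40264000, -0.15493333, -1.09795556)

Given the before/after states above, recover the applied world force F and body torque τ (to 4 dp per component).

F = (0.3000, 0.4000, 1.2000)
τ = (0.0000, -0.2000, 0.0100)

ω₁ − ω₀ = (-0.00264000, -0.05493333, 0.00204444)
applied torque τ = (0.0000, -0.2000, 0.0100)
Δv = v₁−v₀ = (0.00240000, 0.00320000, 0.00960000)
F = m·Δv/dt = (0.3000, 0.4000, 1.2000)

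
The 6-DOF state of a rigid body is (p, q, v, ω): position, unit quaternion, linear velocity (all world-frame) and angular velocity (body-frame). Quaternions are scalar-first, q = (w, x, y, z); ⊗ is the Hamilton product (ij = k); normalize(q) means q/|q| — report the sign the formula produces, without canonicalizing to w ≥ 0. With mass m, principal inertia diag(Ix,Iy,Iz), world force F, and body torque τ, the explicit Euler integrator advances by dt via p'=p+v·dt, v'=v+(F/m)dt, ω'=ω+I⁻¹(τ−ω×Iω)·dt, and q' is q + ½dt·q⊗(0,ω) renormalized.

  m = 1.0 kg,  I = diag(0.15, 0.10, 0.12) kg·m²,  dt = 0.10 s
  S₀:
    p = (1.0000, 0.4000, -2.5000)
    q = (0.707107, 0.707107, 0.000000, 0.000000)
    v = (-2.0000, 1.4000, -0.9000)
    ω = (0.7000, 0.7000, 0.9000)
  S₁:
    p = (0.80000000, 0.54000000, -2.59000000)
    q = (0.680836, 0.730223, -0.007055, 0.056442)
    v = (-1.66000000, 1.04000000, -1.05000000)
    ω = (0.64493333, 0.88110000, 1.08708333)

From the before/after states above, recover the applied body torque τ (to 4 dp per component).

τ = (-0.0700, 0.2000, 0.2000)

Δω = ω₁−ω₀ = (-0.05506667, 0.18110000, 0.18708333)
τ = I·(Δω/dt) + ω₀×(Iω₀) = (-0.0700, 0.2000, 0.2000)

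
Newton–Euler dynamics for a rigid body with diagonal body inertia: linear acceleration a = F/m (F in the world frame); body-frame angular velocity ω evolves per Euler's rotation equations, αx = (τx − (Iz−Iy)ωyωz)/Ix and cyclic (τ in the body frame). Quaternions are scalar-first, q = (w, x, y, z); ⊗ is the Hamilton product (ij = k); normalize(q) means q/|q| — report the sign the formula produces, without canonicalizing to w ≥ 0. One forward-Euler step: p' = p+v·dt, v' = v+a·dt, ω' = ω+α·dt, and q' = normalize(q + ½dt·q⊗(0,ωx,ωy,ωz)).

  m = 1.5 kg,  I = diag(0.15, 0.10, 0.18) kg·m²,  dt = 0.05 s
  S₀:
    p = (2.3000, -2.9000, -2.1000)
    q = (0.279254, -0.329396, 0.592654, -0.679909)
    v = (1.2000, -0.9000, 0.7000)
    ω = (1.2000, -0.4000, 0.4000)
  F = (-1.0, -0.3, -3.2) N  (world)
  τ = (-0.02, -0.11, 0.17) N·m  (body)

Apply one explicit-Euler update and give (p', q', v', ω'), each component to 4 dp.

p' = (2.3600, -2.9450, -2.0650)
q' = (0.3017, -0.3217, 0.5724, -0.6912)
v' = (1.1667, -0.9100, 0.5933)
ω' = (1.1976, -0.4478, 0.4406)

α = I⁻¹(τ − ω×Iω) = (-0.0480, -0.9560, 0.8111)
ω + α·dt = (1.1976, -0.4478, 0.4406)
2q̇ = q⊗(0,ω) = (0.9043004, 0.3002028, -0.7958340, -0.4677248)
updated quaternion q' = (0.3017, -0.3217, 0.5724, -0.6912)
linear accel F/m = (-0.6667, -0.2000, -2.1333)
p' = p + v·dt = (2.3600, -2.9450, -2.0650)
v' = v + a·dt = (1.1667, -0.9100, 0.5933)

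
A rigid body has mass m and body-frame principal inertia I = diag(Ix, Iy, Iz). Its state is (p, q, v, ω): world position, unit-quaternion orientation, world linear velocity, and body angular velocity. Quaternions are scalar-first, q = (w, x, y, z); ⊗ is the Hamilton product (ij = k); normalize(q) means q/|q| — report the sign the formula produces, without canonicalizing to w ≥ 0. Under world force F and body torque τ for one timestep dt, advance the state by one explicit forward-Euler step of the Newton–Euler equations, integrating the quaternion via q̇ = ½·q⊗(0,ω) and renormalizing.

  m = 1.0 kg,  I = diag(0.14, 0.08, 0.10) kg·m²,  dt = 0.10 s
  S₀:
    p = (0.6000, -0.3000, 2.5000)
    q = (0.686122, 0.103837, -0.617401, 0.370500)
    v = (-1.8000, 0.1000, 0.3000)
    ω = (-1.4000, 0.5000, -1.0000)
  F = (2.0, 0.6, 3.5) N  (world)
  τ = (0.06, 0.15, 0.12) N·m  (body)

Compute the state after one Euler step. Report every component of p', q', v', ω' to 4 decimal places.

angular accel α = (0.5000, 1.1750, 0.7800)
ω + α·dt = (-1.3500, 0.6175, -0.9220)
q⊗(0,ω) = (0.8245723, -0.5284198, -0.0718020, -1.4985649)
updated quaternion q' = (0.7244, 0.0771, -0.6185, 0.2944)
a = (2.0000, 0.6000, 3.5000)
p' = p + v·dt = (0.4200, -0.2900, 2.5300)
v' = v + a·dt = (-1.6000, 0.1600, 0.6500)

p' = (0.4200, -0.2900, 2.5300)
q' = (0.7244, 0.0771, -0.6185, 0.2944)
v' = (-1.6000, 0.1600, 0.6500)
ω' = (-1.3500, 0.6175, -0.9220)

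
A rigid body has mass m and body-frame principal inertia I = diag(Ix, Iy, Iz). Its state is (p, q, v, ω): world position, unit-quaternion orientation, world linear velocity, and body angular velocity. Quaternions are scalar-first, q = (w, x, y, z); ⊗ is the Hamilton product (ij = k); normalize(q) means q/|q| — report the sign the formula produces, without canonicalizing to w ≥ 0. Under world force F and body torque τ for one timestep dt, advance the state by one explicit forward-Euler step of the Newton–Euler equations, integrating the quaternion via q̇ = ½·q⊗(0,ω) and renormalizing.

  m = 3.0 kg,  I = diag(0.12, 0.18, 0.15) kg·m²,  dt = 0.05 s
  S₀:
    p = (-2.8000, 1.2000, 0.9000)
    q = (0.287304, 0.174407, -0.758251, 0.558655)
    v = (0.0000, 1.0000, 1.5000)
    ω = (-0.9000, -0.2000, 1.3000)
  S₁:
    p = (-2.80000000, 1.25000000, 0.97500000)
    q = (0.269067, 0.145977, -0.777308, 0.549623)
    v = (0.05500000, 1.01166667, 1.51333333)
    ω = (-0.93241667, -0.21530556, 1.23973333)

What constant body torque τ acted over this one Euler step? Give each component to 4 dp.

Δω = ω₁−ω₀ = (-0.03241667, -0.01530556, -0.06026667)
ω₀×(Iω₀) = (0.0078, 0.0351, 0.0108)
I·α + gyro = (-0.0700, -0.0200, -0.1700)

τ = (-0.0700, -0.0200, -0.1700)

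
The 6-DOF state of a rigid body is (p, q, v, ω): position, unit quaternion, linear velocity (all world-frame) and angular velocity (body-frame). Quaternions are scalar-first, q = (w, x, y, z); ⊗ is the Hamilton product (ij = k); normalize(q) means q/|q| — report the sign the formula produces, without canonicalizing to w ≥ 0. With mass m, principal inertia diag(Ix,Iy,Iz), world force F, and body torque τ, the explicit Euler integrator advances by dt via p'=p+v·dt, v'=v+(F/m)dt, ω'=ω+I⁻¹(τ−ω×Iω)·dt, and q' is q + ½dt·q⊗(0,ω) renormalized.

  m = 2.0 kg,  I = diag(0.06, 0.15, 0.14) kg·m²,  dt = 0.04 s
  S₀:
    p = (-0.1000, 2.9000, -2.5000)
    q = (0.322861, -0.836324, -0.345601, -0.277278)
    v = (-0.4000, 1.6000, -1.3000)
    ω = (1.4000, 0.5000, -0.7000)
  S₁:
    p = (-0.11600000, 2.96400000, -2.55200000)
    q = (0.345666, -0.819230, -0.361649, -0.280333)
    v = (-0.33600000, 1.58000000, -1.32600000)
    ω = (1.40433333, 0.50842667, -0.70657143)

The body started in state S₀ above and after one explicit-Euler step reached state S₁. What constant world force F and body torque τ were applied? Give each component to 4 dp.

rate change Δω = (0.00433333, 0.00842667, -0.00657143)
precession coupling = (0.0035, 0.0784, 0.0630)
I·α + gyro = (0.0100, 0.1100, 0.0400)
v₁ − v₀ = (0.06400000, -0.02000000, -0.02600000)
F = m·Δv/dt = (3.2000, -1.0000, -1.3000)

F = (3.2000, -1.0000, -1.3000)
τ = (0.0100, 0.1100, 0.0400)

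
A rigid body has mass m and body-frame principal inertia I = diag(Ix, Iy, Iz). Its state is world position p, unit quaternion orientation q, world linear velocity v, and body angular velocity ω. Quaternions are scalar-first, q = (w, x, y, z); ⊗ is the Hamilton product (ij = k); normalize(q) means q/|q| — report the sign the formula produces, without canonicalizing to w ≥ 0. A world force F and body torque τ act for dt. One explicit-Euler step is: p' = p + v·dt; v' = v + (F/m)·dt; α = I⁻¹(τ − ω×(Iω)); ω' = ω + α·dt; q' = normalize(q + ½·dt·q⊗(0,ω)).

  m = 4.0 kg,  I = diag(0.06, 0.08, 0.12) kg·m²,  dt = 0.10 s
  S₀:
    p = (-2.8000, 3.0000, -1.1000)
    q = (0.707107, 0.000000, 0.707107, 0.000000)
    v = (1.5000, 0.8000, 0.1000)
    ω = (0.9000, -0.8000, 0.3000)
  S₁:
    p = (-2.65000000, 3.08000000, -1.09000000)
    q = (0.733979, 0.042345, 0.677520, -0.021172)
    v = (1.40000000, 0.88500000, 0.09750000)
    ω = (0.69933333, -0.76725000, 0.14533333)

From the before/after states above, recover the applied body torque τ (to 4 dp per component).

τ = (-0.1300, 0.0100, -0.2000)

rate change Δω = (-0.20066667, 0.03275000, -0.15466667)
precession coupling = (-0.0096, -0.0162, -0.0144)
applied torque τ = (-0.1300, 0.0100, -0.2000)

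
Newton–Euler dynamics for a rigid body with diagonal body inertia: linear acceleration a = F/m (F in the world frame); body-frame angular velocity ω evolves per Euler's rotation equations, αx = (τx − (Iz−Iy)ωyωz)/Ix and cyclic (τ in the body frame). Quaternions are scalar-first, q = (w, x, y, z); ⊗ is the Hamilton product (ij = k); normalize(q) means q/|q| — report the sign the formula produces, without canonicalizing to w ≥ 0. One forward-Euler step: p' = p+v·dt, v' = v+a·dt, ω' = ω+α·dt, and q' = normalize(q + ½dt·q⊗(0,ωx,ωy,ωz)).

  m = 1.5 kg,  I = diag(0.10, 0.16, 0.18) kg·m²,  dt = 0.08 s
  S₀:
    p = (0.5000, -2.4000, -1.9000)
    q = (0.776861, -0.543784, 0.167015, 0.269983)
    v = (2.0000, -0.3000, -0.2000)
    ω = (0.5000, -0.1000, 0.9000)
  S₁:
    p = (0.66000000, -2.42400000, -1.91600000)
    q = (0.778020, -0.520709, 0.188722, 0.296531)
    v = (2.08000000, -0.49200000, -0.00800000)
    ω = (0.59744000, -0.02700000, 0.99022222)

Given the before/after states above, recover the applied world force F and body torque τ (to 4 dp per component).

F = (1.5000, -3.6000, 3.6000)
τ = (0.1200, 0.1100, 0.2000)

rate change Δω = (0.09744000, 0.07300000, 0.09022222)
τ = I·(Δω/dt) + ω₀×(Iω₀) = (0.1200, 0.1100, 0.2000)
Δv = v₁−v₀ = (0.08000000, -0.19200000, 0.19200000)
applied force F = (1.5000, -3.6000, 3.6000)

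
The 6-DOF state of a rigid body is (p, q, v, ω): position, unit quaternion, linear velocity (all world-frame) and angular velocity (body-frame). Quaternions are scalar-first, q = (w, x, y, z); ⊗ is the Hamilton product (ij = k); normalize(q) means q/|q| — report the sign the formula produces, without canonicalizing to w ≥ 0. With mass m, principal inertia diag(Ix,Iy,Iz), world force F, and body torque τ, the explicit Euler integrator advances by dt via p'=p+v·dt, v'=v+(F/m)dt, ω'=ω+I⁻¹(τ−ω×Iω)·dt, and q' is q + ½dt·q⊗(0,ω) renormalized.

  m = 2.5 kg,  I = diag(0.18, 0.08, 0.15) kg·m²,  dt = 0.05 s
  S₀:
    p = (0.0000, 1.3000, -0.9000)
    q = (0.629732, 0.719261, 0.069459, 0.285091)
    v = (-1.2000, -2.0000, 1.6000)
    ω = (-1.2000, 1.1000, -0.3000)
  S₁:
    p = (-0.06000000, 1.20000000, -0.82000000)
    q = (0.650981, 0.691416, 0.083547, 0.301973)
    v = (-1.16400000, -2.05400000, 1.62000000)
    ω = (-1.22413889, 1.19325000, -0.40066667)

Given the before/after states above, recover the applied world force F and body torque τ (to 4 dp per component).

F = (1.8000, -2.7000, 1.0000)
τ = (-0.1100, 0.1600, -0.1700)

Δω = ω₁−ω₀ = (-0.02413889, 0.09325000, -0.10066667)
ω₀×(Iω₀) = (-0.0231, 0.0108, 0.1320)
applied torque τ = (-0.1100, 0.1600, -0.1700)
Δv = v₁−v₀ = (0.03600000, -0.05400000, 0.02000000)
F = m·Δv/dt = (1.8000, -2.7000, 1.0000)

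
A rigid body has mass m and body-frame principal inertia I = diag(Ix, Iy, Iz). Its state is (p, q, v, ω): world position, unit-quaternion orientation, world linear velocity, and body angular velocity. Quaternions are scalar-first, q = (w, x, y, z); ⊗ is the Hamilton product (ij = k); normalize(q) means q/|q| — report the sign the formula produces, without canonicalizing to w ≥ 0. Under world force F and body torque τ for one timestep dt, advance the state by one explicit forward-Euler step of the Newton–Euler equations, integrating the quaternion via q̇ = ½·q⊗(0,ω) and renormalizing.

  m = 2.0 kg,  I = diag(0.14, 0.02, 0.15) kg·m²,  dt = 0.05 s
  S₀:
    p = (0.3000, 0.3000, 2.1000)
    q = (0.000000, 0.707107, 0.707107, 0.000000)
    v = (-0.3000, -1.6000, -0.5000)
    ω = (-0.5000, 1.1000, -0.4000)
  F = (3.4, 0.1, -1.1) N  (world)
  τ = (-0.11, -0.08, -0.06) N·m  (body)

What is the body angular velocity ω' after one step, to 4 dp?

ω' = (-0.5189, 0.9050, -0.4420)

ω×(Iω) gyroscopic = (-0.0572, -0.0020, 0.0660)
angular accel α = (-0.3771, -3.9000, -0.8400)
new body rate ω' = (-0.5189, 0.9050, -0.4420)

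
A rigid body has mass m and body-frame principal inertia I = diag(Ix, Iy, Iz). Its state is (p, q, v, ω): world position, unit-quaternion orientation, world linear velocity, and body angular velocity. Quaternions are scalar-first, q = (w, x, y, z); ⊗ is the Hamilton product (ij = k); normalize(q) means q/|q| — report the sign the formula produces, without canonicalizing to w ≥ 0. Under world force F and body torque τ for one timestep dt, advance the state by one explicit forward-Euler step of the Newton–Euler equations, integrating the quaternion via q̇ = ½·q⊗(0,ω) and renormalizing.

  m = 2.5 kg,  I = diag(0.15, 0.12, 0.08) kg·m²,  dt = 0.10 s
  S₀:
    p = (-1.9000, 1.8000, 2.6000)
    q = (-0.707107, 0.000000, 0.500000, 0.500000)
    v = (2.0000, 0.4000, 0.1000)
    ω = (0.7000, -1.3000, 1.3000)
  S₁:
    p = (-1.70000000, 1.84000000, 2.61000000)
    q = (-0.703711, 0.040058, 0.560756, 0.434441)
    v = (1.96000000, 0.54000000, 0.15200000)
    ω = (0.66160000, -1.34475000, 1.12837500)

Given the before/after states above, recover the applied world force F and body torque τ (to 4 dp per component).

F = (-1.0000, 3.5000, 1.3000)
τ = (0.0100, 0.0100, -0.1100)

Δv = v₁−v₀ = (-0.04000000, 0.14000000, 0.05200000)
applied force F = (-1.0000, 3.5000, 1.3000)
rate change Δω = (-0.03840000, -0.04475000, -0.17162500)
applied torque τ = (0.0100, 0.0100, -0.1100)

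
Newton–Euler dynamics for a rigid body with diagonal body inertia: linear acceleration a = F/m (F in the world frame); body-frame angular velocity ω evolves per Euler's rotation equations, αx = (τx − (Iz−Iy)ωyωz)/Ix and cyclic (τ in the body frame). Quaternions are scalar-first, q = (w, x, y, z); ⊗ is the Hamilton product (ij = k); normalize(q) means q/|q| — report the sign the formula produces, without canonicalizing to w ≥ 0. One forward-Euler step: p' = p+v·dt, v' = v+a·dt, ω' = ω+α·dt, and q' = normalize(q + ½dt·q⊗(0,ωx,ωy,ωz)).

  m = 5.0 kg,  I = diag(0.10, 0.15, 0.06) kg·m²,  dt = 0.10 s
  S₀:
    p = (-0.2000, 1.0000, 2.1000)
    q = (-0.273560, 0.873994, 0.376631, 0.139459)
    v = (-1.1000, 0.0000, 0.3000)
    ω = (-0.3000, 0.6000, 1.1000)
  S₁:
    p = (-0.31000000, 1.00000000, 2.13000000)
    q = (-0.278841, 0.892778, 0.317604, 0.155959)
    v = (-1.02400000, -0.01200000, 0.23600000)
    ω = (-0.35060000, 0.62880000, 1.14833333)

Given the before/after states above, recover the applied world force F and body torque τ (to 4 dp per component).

F = (3.8000, -0.6000, -3.2000)
τ = (-0.1100, 0.0300, 0.0200)

ω₁ − ω₀ = (-0.05060000, 0.02880000, 0.04833333)
precession coupling = (-0.0594, -0.0132, -0.0090)
I·α + gyro = (-0.1100, 0.0300, 0.0200)
velocity change Δv = (0.07600000, -0.01200000, -0.06400000)
F = m·Δv/dt = (3.8000, -0.6000, -3.2000)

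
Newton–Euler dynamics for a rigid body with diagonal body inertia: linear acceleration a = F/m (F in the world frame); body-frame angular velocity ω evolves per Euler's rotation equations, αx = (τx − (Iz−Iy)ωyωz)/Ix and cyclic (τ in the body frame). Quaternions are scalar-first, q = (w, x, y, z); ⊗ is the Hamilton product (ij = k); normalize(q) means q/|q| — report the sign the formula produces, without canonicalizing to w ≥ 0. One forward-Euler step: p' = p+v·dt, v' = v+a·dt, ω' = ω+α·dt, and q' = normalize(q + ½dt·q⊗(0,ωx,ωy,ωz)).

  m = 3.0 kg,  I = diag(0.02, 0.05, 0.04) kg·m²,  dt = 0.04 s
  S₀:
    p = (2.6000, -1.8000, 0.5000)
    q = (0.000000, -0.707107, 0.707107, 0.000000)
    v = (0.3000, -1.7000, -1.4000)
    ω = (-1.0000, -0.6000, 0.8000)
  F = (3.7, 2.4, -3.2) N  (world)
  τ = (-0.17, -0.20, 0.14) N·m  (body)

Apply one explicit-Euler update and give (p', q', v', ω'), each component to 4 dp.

p' = (2.6120, -1.8680, 0.4440)
q' = (-0.0057, -0.6955, 0.7181, 0.0226)
v' = (0.3493, -1.6680, -1.4427)
ω' = (-1.3496, -0.7728, 0.9220)

a = F/m = (1.2333, 0.8000, -1.0667)
p' = p + v·dt = (2.6120, -1.8680, 0.4440)
v + (F/m)dt = (0.3493, -1.6680, -1.4427)
angular accel α = (-8.7400, -4.3200, 3.0500)
ω' = ω + α·dt = (-1.3496, -0.7728, 0.9220)
Hamilton product q⊗(0,ω) = (-0.2828428, 0.5656856, 0.5656856, 1.1313712)
updated quaternion q' = (-0.0057, -0.6955, 0.7181, 0.0226)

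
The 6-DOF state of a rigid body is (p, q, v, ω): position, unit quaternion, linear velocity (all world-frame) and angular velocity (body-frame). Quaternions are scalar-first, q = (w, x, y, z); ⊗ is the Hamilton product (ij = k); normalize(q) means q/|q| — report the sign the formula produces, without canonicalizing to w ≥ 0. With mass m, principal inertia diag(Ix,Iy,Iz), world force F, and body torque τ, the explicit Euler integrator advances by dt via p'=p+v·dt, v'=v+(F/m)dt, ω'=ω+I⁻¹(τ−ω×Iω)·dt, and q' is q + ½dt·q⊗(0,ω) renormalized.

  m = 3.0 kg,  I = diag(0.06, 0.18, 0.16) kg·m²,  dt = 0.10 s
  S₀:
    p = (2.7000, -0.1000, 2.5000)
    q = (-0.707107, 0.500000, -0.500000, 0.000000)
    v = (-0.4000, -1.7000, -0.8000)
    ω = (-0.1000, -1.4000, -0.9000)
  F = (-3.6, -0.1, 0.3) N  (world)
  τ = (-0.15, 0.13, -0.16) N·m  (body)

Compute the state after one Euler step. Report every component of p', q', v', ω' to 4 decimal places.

p' = (2.6600, -0.2700, 2.4200)
q' = (-0.7371, 0.5242, -0.4265, -0.0057)
v' = (-0.5200, -1.7033, -0.7900)
ω' = (-0.3080, -1.3228, -1.0105)

(τ − ω×Iω)/I = (-2.0800, 0.7722, -1.1050)
ω' = ω + α·dt = (-0.3080, -1.3228, -1.0105)
Hamilton product q⊗(0,ω) = (-0.6500000, 0.5207107, 1.4399498, -0.1136037)
q' = normalize(q + ½dt·q⊗(0,ω)) = (-0.7371, 0.5242, -0.4265, -0.0057)
linear accel F/m = (-1.2000, -0.0333, 0.1000)
p' = p + v·dt = (2.6600, -0.2700, 2.4200)
new velocity v' = (-0.5200, -1.7033, -0.7900)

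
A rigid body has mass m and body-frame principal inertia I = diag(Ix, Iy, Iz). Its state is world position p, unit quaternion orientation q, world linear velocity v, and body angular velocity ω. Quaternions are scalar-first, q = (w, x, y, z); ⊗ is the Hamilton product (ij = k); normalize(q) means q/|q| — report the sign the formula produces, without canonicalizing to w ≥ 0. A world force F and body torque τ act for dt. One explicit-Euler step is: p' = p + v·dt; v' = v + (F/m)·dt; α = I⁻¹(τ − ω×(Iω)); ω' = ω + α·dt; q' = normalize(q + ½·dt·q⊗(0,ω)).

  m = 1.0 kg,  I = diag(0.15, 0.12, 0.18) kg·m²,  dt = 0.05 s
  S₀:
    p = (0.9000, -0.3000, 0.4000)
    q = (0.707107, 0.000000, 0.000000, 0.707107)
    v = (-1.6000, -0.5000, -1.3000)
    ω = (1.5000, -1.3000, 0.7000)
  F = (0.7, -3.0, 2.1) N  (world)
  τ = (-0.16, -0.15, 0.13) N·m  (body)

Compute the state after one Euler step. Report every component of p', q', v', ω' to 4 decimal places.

new position p' = (0.8200, -0.3250, 0.3350)
new velocity v' = (-1.5650, -0.6500, -1.1950)
precession coupling ω×(Iω) = (-0.0546, -0.0315, 0.0585)
angular accel α = (-0.7027, -0.9875, 0.3972)
ω + α·dt = (1.4649, -1.3494, 0.7199)
Hamilton product q⊗(0,ω) = (-0.4949749, 1.9798996, 0.1414214, 0.4949749)
q + ½dt·q⊗(0,ω), renormalized = (0.6938, 0.0494, 0.0035, 0.7185)

p' = (0.8200, -0.3250, 0.3350)
q' = (0.6938, 0.0494, 0.0035, 0.7185)
v' = (-1.5650, -0.6500, -1.1950)
ω' = (1.4649, -1.3494, 0.7199)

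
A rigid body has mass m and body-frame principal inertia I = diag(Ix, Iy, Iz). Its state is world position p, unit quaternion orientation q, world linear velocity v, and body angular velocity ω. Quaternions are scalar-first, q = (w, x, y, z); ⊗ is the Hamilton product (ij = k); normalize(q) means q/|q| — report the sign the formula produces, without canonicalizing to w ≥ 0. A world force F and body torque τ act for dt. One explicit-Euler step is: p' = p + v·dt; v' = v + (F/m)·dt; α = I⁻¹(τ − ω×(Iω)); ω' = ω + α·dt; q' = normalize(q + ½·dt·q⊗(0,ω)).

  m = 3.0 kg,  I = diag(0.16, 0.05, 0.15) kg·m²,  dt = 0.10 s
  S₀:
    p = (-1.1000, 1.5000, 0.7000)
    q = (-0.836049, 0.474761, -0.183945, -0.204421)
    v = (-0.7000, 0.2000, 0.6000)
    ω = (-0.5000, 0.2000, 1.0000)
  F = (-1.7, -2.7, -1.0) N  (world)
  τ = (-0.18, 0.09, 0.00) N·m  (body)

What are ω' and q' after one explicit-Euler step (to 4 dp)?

ω×(Iω) gyroscopic = (0.0200, -0.0050, 0.0110)
angular accel α = (-1.2500, 1.9000, -0.0733)
ω' = ω + α·dt = (-0.6250, 0.3900, 0.9927)
Hamilton product q⊗(0,ω) = (0.4785905, 0.2749637, -0.5397603, -0.8330693)
updated quaternion q' = (-0.8108, 0.4877, -0.2106, -0.2457)

ω' = (-0.6250, 0.3900, 0.9927)
q' = (-0.8108, 0.4877, -0.2106, -0.2457)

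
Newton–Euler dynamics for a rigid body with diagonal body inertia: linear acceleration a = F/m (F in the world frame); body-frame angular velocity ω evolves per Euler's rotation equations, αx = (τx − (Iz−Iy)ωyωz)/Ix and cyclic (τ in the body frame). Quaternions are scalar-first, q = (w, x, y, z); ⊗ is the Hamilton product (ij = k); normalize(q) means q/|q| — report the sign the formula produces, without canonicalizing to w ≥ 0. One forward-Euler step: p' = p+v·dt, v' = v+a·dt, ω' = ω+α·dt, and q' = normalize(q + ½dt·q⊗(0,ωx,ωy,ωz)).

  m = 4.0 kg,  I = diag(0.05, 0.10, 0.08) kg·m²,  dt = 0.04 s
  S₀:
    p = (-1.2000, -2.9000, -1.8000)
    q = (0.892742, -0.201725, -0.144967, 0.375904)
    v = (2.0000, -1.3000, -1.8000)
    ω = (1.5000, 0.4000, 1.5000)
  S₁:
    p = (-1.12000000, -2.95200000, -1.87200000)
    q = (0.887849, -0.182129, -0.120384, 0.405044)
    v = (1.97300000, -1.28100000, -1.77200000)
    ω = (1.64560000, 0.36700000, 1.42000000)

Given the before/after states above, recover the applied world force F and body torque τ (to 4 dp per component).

rate change Δω = (0.14560000, -0.03300000, -0.08000000)
gyro term ω₀×Iω₀ = (-0.0120, -0.0675, 0.0300)
applied torque τ = (0.1700, -0.1500, -0.1300)
Δv = v₁−v₀ = (-0.02700000, 0.01900000, 0.02800000)
m·(v₁−v₀)/dt = (-2.7000, 1.9000, 2.8000)

F = (-2.7000, 1.9000, 2.8000)
τ = (0.1700, -0.1500, -0.1300)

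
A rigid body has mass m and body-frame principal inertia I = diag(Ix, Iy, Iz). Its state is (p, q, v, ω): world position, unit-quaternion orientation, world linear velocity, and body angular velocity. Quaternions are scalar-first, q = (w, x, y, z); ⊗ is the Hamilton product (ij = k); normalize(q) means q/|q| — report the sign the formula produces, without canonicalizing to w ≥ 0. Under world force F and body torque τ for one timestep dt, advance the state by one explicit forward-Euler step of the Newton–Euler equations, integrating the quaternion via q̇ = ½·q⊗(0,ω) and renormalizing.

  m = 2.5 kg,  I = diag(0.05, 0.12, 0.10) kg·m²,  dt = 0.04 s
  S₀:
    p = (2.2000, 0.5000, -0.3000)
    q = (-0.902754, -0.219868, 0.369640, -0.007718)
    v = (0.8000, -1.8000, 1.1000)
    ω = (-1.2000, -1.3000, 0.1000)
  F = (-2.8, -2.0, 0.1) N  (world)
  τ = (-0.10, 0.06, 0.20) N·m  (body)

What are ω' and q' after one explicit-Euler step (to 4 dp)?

ω' = (-1.2821, -1.2820, 0.1363)
q' = (-0.8978, -0.1975, 0.3935, 0.0051)

ω×(Iω) gyroscopic = (0.0026, 0.0060, 0.1092)
α = I⁻¹(τ − ω×Iω) = (-2.0520, 0.4500, 0.9080)
ω + α·dt = (-1.2821, -1.2820, 0.1363)
Hamilton product q⊗(0,ω) = (0.2174622, 1.1102354, 1.2048286, 0.6391210)
updated quaternion q' = (-0.8978, -0.1975, 0.3935, 0.0051)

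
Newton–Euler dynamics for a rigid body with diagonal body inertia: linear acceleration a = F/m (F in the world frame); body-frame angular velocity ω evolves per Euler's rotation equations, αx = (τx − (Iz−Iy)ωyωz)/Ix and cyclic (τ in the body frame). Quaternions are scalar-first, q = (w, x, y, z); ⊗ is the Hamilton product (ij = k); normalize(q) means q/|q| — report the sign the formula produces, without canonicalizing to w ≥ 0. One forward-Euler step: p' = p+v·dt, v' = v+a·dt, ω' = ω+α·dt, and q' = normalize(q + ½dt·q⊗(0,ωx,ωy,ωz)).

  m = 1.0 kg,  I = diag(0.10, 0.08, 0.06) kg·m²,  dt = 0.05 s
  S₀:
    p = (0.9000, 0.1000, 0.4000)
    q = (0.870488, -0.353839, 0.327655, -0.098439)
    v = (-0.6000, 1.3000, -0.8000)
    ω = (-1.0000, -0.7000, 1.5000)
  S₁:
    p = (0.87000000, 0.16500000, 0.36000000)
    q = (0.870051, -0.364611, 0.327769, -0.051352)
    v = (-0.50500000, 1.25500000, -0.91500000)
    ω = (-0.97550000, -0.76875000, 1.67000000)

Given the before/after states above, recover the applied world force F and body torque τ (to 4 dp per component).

v₁ − v₀ = (0.09500000, -0.04500000, -0.11500000)
m·(v₁−v₀)/dt = (1.9000, -0.9000, -2.3000)
Δω = ω₁−ω₀ = (0.02450000, -0.06875000, 0.17000000)
I·α + gyro = (0.0700, -0.1700, 0.1900)

F = (1.9000, -0.9000, -2.3000)
τ = (0.0700, -0.1700, 0.1900)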